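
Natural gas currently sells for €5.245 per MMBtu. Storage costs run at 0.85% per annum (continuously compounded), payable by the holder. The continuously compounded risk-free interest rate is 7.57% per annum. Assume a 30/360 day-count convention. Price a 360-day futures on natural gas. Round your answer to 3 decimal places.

Net carry = r + u − y = 0.0757 + 0.0085 − 0.0000 = 0.0842
F = S·e^((r+u−y)T) = 5.245 · e^(0.0842 × 360/360) = 5.245 · e^0.084200
= 5.245 × 1.087846 = €5.706 per MMBtu

€5.706 per MMBtu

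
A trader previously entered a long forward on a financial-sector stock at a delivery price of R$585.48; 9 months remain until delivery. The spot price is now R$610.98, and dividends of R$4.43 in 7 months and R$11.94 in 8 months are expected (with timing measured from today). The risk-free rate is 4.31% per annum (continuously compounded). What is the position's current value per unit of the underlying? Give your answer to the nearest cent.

PV(remaining dividends) I = 4.43·e^(−0.0431·7/12) + 11.94·e^(−0.0431·8/12) = 15.9218
Current forward F = (S − I)·e^(rT) = (610.98 − 15.9218)·e^(0.0431·9/12) = 595.0582 × 1.032853 = 614.6076
Value (long) = (F − K)·e^(−rT) = (614.6076 − 585.48) × 0.968192 = 28.2011
Value = R$28.20

R$28.20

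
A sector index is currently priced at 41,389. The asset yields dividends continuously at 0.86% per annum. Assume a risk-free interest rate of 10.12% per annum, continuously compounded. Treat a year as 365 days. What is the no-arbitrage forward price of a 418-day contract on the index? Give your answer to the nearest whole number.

F = S·e^((r − q)T) = 41389 · e^((0.1012 − 0.0086) × 418/365)
= 41389 · e^0.106046 = 41389 × 1.111873
F = 46,019

46,019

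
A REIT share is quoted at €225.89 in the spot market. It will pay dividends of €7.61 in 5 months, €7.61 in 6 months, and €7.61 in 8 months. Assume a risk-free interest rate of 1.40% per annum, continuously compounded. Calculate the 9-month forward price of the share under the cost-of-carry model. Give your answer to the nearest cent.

PV(dividends) I = 7.61·e^(−0.0140·5/12) + 7.61·e^(−0.0140·6/12) + 7.61·e^(−0.0140·8/12)
I = 7.5657 + 7.5569 + 7.5393 = 22.6619
F = (S − I)·e^(rT) = (225.89 − 22.6619) · e^(0.0140·9/12)
= 203.2281 · e^0.010500 = 203.2281 × 1.010555 = €205.37

€205.37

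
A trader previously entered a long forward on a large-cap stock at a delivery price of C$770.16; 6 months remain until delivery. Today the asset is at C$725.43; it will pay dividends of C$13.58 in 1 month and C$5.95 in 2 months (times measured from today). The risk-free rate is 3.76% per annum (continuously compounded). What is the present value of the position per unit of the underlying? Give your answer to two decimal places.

-C$49.84

PV(remaining dividends) I = 13.58·e^(−0.0376·1/12) + 5.95·e^(−0.0376·2/12) = 19.4503
Current forward F = (S − I)·e^(rT) = (725.43 − 19.4503)·e^(0.0376·6/12) = 705.9797 × 1.018978 = 719.3778
Value (long) = (F − K)·e^(−rT) = (719.3778 − 770.16) × 0.981376 = -49.8364
Value = -C$49.84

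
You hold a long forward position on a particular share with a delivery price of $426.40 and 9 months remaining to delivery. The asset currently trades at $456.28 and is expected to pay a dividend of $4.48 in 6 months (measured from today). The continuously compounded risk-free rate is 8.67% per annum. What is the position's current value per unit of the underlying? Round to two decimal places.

$52.43

PV(remaining dividends) I = 4.48·e^(−0.0867·6/12) = 4.2899
Current forward F = (S − I)·e^(rT) = (456.28 − 4.2899)·e^(0.0867·9/12) = 451.9901 × 1.067186 = 482.3575
Value (long) = (F − K)·e^(−rT) = (482.3575 − 426.40) × 0.937044 = 52.4346
Value = $52.43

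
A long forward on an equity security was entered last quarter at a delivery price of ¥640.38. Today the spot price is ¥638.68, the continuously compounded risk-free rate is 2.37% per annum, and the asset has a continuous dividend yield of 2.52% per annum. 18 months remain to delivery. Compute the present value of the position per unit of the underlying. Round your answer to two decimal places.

Current fair forward for the remaining 18 months: F = S·e^((r − q)·T), (r − q) = 0.0237 − 0.0252 = -0.0015
F = 638.68 · e^(-0.0015 × 18/12) = 638.68 × 0.997753 = 637.2449
Value of long forward = (F − K)·e^(−rT) = (637.2449 − 640.38) · e^(−0.0237·18/12)
= -3.1351 × 0.965074 = -3.03

-¥3.03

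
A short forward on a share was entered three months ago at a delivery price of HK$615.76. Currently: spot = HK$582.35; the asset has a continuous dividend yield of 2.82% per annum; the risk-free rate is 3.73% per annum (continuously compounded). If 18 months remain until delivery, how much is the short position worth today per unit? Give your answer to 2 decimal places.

Current fair forward for the remaining 18 months: F = S·e^((r − q)·T), (r − q) = 0.0373 − 0.0282 = 0.0091
F = 582.35 · e^(0.0091 × 18/12) = 582.35 × 1.013744 = 590.3538
Value of long forward = (F − K)·e^(−rT) = (590.3538 − 615.76) · e^(−0.0373·18/12)
= -25.4062 × 0.945586 = -24.02
Short position value = −(long value) = HK$24.02

HK$24.02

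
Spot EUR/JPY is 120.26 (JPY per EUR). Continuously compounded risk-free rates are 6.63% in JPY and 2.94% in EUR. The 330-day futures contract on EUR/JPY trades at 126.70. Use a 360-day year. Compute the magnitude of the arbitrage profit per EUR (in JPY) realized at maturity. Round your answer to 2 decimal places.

2.30 per EUR (in JPY)

Fair futures: F* = S·e^(carry·T), with carry = (r_JPY − r_EUR) = 0.0663 − 0.0294 = 0.0369
F* = 120.26 · e^(0.0369 × 330/360) = 120.26 · e^0.033825 = 120.26 × 1.034404 = 124.3974
Market 126.70 > fair 124.3974: forward overpriced → cash-and-carry (buy spot, short the forward).
At maturity, profit = |F_mkt − F*| = |126.70 − 124.3974| = 2.30 per EUR (in JPY)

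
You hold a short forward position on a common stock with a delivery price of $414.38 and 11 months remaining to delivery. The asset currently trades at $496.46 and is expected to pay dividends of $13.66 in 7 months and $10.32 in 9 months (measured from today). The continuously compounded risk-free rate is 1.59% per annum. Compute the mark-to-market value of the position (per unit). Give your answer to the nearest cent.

PV(remaining dividends) I = 13.66·e^(−0.0159·7/12) + 10.32·e^(−0.0159·9/12) = 23.7316
Current forward F = (S − I)·e^(rT) = (496.46 − 23.7316)·e^(0.0159·11/12) = 472.7284 × 1.014682 = 479.6690
Value (long) = (F − K)·e^(−rT) = (479.6690 − 414.38) × 0.985531 = 64.3443
Short position value = −(long value) = -$64.34

-$64.34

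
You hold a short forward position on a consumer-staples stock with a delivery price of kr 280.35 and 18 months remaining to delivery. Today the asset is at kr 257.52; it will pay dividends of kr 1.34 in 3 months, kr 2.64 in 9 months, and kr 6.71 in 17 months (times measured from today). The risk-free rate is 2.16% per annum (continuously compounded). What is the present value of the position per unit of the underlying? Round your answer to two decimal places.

PV(remaining dividends) I = 1.34·e^(−0.0216·3/12) + 2.64·e^(−0.0216·9/12) + 6.71·e^(−0.0216·17/12) = 10.4381
Current forward F = (S − I)·e^(rT) = (257.52 − 10.4381)·e^(0.0216·18/12) = 247.0819 × 1.032931 = 255.2186
Value (long) = (F − K)·e^(−rT) = (255.2186 − 280.35) × 0.968119 = -24.3302
Short position value = −(long value) = kr 24.33

kr 24.33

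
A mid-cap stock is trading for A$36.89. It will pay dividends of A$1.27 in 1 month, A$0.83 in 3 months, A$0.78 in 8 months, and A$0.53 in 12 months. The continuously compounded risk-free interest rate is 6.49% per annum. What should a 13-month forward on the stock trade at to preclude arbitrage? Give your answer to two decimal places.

A$36.01

PV(dividends) I = 1.27·e^(−0.0649·1/12) + 0.83·e^(−0.0649·3/12) + 0.78·e^(−0.0649·8/12) + 0.53·e^(−0.0649·12/12)
I = 1.2631 + 0.8166 + 0.7470 + 0.4967 = 3.3234
F = (S − I)·e^(rT) = (36.89 − 3.3234) · e^(0.0649·13/12)
= 33.5666 · e^0.070308 = 33.5666 × 1.072839 = A$36.01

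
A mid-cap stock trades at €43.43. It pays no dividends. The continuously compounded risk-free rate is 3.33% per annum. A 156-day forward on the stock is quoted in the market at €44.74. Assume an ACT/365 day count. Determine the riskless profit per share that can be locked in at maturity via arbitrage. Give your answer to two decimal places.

€0.69 per share

Fair forward: F* = S·e^(carry·T), with carry = r = 0.0333
F* = 43.43 · e^(0.0333 × 156/365) = 43.43 · e^0.014232 = 43.43 × 1.014334 = €44.0525
Market €44.74 > fair €44.0525: forward overpriced → cash-and-carry (buy spot, short the forward).
At maturity, profit = |F_mkt − F*| = |44.74 − 44.0525| = €0.69 per share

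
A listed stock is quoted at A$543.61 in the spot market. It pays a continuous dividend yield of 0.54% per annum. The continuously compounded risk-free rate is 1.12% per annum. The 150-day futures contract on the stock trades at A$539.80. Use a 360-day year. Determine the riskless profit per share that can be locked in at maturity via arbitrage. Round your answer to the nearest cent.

Fair futures: F* = S·e^(carry·T), with carry = (r − q) = 0.0112 − 0.0054 = 0.0058
F* = 543.61 · e^(0.0058 × 150/360) = 543.61 · e^0.002417 = 543.61 × 1.002420 = A$544.9255
Market A$539.80 < fair A$544.9255: forward underpriced → reverse cash-and-carry (short spot, go long the forward).
At maturity, profit = |F_mkt − F*| = |539.80 − 544.9255| = A$5.13 per share

A$5.13 per share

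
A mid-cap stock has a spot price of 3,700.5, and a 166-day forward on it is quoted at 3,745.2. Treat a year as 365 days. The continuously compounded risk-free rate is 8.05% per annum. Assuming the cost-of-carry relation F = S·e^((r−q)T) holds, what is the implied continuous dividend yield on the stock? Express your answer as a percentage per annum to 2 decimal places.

5.41%

From F = S·e^((r−q)T): (r − q) = ln(F/S)/T
ln(3745.2/3700.5) = ln(1.012079) = 0.012007
(r − q) = 0.012007 / (166/365) = 0.026401
q = r − ln(F/S)/T = 0.0805 − 0.026401 = 0.054099
q = 5.41%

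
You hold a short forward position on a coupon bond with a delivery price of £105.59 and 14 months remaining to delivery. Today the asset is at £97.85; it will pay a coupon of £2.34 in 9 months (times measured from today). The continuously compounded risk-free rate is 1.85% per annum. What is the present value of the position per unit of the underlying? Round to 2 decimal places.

£7.79

PV(remaining coupons) I = 2.34·e^(−0.0185·9/12) = 2.3078
Current forward F = (S − I)·e^(rT) = (97.85 − 2.3078)·e^(0.0185·14/12) = 95.5422 × 1.021818 = 97.6267
Value (long) = (F − K)·e^(−rT) = (97.6267 − 105.59) × 0.978648 = -7.7933
Short position value = −(long value) = £7.79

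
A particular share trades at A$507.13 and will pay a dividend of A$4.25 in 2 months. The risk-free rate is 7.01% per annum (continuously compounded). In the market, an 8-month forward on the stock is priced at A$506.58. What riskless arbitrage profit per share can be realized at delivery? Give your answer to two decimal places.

A$20.41 per share

PV(dividends) I = 4.25·e^(−0.0701·2/12) = 4.2006
Fair forward F* = (S − I)·e^(rT) = (507.13 − 4.2006)·e^0.046733 = 502.9294 × 1.047842 = 526.9905
Market A$506.58 < fair 526.9905: forward underpriced → reverse cash-and-carry (short the stock, invest proceeds at r, pay the dividends, go long the forward).
Profit at T = |F_mkt − F*| = |506.58 − 526.9905| = A$20.41 per share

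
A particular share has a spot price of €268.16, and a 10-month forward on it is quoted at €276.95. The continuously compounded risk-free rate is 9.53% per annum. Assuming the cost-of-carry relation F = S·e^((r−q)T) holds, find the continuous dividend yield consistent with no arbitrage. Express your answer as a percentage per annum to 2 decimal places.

5.66%

From F = S·e^((r−q)T): (r − q) = ln(F/S)/T
ln(276.95/268.16) = ln(1.032779) = 0.032253
(r − q) = 0.032253 / (10/12) = 0.038704
q = r − ln(F/S)/T = 0.0953 − 0.038704 = 0.056596
q = 5.66%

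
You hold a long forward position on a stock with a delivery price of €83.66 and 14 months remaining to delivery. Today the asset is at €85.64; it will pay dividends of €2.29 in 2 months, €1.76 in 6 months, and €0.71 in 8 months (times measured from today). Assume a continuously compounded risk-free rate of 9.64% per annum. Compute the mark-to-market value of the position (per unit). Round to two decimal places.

PV(remaining dividends) I = 2.29·e^(−0.0964·2/12) + 1.76·e^(−0.0964·6/12) + 0.71·e^(−0.0964·8/12) = 4.5965
Current forward F = (S − I)·e^(rT) = (85.64 − 4.5965)·e^(0.0964·14/12) = 81.0435 × 1.119035 = 90.6905
Value (long) = (F − K)·e^(−rT) = (90.6905 − 83.66) × 0.893627 = 6.2826
Value = €6.28

€6.28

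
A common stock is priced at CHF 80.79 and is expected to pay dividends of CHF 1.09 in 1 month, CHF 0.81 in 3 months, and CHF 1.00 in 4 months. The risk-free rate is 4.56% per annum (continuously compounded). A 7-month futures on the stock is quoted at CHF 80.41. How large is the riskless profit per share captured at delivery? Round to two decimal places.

PV(dividends) I = 1.09·e^(−0.0456·1/12) + 0.81·e^(−0.0456·3/12) + 1.00·e^(−0.0456·4/12) = 2.8716
Fair futures F* = (S − I)·e^(rT) = (80.79 − 2.8716)·e^0.026600 = 77.9184 × 1.026957 = 80.0188
Market CHF 80.41 > fair 80.0188: forward overpriced → cash-and-carry (borrow at r, buy the stock and collect the dividends, short the forward).
Profit at T = |F_mkt − F*| = |80.41 − 80.0188| = CHF 0.39 per share

CHF 0.39 per share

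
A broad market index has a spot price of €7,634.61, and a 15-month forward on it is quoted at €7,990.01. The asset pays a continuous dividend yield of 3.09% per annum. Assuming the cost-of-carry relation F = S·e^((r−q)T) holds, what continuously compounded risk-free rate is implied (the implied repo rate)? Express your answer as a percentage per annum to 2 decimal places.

6.73%

From F = S·e^((r−q)T): (r − q) = ln(F/S)/T
ln(7990.01/7634.61) = ln(1.046551) = 0.045500
(r − q) = 0.045500 / (15/12) = 0.036400
r = ln(F/S)/T + q = 0.036400 + 0.0309 = 0.067300
r = 6.73%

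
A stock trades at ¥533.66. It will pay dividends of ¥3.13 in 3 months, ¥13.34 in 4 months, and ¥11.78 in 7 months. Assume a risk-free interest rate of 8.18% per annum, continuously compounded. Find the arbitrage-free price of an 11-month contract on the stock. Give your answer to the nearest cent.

¥545.81

PV(dividends) I = 3.13·e^(−0.0818·3/12) + 13.34·e^(−0.0818·4/12) + 11.78·e^(−0.0818·7/12)
I = 3.0666 + 12.9812 + 11.2311 = 27.2789
F = (S − I)·e^(rT) = (533.66 − 27.2789) · e^(0.0818·11/12)
= 506.3811 · e^0.074983 = 506.3811 × 1.077866 = ¥545.81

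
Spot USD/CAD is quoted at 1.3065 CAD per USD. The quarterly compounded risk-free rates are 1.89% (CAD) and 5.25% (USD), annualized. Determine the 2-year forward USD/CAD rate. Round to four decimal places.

1.2223

By covered interest parity, F = S · (1+r_CAD/4)^(4T) / (1+r_USD/4)^(4T)
= 1.3065 × 1.038431 / 1.109952 = 1.3065 × 0.935564
F = 1.2223 CAD per USD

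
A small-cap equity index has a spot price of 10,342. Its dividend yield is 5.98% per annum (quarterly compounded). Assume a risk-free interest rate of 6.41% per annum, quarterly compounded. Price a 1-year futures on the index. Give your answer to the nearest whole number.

F = S · (1+r/4)^(4T) / (1+q/4)^(4T)
= 10342 × 1.065657 / 1.061154 = 10342 × 1.004243
F = 10,386

10,386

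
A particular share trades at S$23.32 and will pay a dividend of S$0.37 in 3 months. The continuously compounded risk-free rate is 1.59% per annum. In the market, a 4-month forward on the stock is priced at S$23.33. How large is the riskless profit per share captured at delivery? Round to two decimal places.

S$0.26 per share

PV(dividends) I = 0.37·e^(−0.0159·3/12) = 0.3685
Fair forward F* = (S − I)·e^(rT) = (23.32 − 0.3685)·e^0.005300 = 22.9515 × 1.005314 = 23.0735
Market S$23.33 > fair 23.0735: forward overpriced → cash-and-carry (borrow at r, buy the stock and collect the dividends, short the forward).
Profit at T = |F_mkt − F*| = |23.33 − 23.0735| = S$0.26 per share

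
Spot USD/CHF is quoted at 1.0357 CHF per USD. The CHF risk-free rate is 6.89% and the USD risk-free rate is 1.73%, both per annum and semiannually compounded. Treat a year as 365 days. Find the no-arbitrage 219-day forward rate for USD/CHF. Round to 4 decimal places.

1.0676

By covered interest parity, F = S · (1+r_CHF/2)^(2T) / (1+r_USD/2)^(2T)
= 1.0357 × 1.041481 / 1.010389 = 1.0357 × 1.030772
F = 1.0676 CHF per USD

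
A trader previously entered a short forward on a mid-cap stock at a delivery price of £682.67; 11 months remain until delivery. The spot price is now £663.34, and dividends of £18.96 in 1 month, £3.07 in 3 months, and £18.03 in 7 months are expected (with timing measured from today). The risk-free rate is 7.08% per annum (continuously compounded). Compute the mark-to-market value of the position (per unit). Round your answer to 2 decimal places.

£15.60

PV(remaining dividends) I = 18.96·e^(−0.0708·1/12) + 3.07·e^(−0.0708·3/12) + 18.03·e^(−0.0708·7/12) = 39.1651
Current forward F = (S − I)·e^(rT) = (663.34 − 39.1651)·e^(0.0708·11/12) = 624.1749 × 1.067052 = 666.0271
Value (long) = (F − K)·e^(−rT) = (666.0271 − 682.67) × 0.937161 = -15.5971
Short position value = −(long value) = £15.60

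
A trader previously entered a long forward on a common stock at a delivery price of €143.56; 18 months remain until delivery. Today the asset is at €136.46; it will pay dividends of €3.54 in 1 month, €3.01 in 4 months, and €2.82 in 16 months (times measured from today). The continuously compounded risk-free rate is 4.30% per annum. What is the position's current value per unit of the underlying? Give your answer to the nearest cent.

-€7.29

PV(remaining dividends) I = 3.54·e^(−0.0430·1/12) + 3.01·e^(−0.0430·4/12) + 2.82·e^(−0.0430·16/12) = 9.1574
Current forward F = (S − I)·e^(rT) = (136.46 − 9.1574)·e^(0.0430·18/12) = 127.3026 × 1.066626 = 135.7843
Value (long) = (F − K)·e^(−rT) = (135.7843 − 143.56) × 0.937536 = -7.2900
Value = -€7.29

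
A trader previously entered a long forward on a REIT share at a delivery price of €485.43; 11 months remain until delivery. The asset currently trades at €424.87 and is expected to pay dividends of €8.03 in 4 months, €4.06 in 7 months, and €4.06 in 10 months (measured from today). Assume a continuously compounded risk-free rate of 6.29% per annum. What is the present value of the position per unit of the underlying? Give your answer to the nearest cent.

PV(remaining dividends) I = 8.03·e^(−0.0629·4/12) + 4.06·e^(−0.0629·7/12) + 4.06·e^(−0.0629·10/12) = 15.6298
Current forward F = (S − I)·e^(rT) = (424.87 − 15.6298)·e^(0.0629·11/12) = 409.2402 × 1.059353 = 433.5298
Value (long) = (F − K)·e^(−rT) = (433.5298 − 485.43) × 0.943972 = -48.9923
Value = -€48.99

-€48.99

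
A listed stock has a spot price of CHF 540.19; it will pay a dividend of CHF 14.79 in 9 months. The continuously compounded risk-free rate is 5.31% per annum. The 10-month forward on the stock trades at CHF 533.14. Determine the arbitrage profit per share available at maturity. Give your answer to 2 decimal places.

CHF 16.63 per share

PV(dividends) I = 14.79·e^(−0.0531·9/12) = 14.2126
Fair forward F* = (S − I)·e^(rT) = (540.19 − 14.2126)·e^0.044250 = 525.9774 × 1.045244 = 549.7747
Market CHF 533.14 < fair 549.7747: forward underpriced → reverse cash-and-carry (short the stock, invest proceeds at r, pay the dividends, go long the forward).
Profit at T = |F_mkt − F*| = |533.14 − 549.7747| = CHF 16.63 per share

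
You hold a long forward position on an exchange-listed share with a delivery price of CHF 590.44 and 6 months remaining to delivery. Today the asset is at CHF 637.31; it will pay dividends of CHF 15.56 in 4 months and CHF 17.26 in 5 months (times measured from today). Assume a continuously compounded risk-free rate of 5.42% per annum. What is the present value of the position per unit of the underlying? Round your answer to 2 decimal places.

CHF 30.50

PV(remaining dividends) I = 15.56·e^(−0.0542·4/12) + 17.26·e^(−0.0542·5/12) = 32.1560
Current forward F = (S − I)·e^(rT) = (637.31 − 32.1560)·e^(0.0542·6/12) = 605.1540 × 1.027471 = 621.7782
Value (long) = (F − K)·e^(−rT) = (621.7782 − 590.44) × 0.973264 = 30.5003
Value = CHF 30.50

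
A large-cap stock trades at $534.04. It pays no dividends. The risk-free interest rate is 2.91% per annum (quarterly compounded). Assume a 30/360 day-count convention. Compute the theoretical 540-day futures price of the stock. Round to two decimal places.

F = S · (1+r/4)^(4T)
= 534.04 × 1.044452
F = $557.78

$557.78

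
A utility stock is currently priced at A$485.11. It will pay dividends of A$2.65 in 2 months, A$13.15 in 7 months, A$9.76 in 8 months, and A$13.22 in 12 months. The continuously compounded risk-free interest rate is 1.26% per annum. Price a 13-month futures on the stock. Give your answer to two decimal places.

PV(dividends) I = 2.65·e^(−0.0126·2/12) + 13.15·e^(−0.0126·7/12) + 9.76·e^(−0.0126·8/12) + 13.22·e^(−0.0126·12/12)
I = 2.6444 + 13.0537 + 9.6784 + 13.0545 = 38.4310
F = (S − I)·e^(rT) = (485.11 − 38.4310) · e^(0.0126·13/12)
= 446.6790 · e^0.013650 = 446.6790 × 1.013744 = A$452.82

A$452.82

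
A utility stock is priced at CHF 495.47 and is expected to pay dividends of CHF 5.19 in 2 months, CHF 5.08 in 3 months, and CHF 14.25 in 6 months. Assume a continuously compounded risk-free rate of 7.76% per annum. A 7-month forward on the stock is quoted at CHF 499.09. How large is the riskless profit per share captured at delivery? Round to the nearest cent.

CHF 5.59 per share

PV(dividends) I = 5.19·e^(−0.0776·2/12) + 5.08·e^(−0.0776·3/12) + 14.25·e^(−0.0776·6/12) = 23.8134
Fair forward F* = (S − I)·e^(rT) = (495.47 − 23.8134)·e^0.045267 = 471.6566 × 1.046307 = 493.4976
Market CHF 499.09 > fair 493.4976: forward overpriced → cash-and-carry (borrow at r, buy the stock and collect the dividends, short the forward).
Profit at T = |F_mkt − F*| = |499.09 − 493.4976| = CHF 5.59 per share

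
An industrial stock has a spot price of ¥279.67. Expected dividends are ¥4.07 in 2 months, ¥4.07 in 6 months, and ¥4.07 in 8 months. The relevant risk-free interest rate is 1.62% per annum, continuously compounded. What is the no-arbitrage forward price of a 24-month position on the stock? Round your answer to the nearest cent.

PV(dividends) I = 4.07·e^(−0.0162·2/12) + 4.07·e^(−0.0162·6/12) + 4.07·e^(−0.0162·8/12)
I = 4.0590 + 4.0372 + 4.0263 = 12.1225
F = (S − I)·e^(rT) = (279.67 − 12.1225) · e^(0.0162·24/12)
= 267.5475 · e^0.032400 = 267.5475 × 1.032931 = ¥276.36

¥276.36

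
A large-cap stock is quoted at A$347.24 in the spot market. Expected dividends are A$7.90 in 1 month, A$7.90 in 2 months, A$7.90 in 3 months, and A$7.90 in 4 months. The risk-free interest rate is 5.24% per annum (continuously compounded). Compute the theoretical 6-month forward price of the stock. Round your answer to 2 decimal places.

A$324.37

PV(dividends) I = 7.90·e^(−0.0524·1/12) + 7.90·e^(−0.0524·2/12) + 7.90·e^(−0.0524·3/12) + 7.90·e^(−0.0524·4/12)
I = 7.8656 + 7.8313 + 7.7972 + 7.7632 = 31.2573
F = (S − I)·e^(rT) = (347.24 − 31.2573) · e^(0.0524·6/12)
= 315.9827 · e^0.026200 = 315.9827 × 1.026546 = A$324.37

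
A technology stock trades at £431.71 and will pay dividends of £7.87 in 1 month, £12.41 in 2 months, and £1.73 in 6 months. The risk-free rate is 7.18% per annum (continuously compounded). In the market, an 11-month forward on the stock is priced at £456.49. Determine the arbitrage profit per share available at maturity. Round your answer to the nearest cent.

PV(dividends) I = 7.87·e^(−0.0718·1/12) + 12.41·e^(−0.0718·2/12) + 1.73·e^(−0.0718·6/12) = 21.7544
Fair forward F* = (S − I)·e^(rT) = (431.71 − 21.7544)·e^0.065817 = 409.9556 × 1.068031 = 437.8453
Market £456.49 > fair 437.8453: forward overpriced → cash-and-carry (borrow at r, buy the stock and collect the dividends, short the forward).
Profit at T = |F_mkt − F*| = |456.49 − 437.8453| = £18.64 per share

£18.64 per share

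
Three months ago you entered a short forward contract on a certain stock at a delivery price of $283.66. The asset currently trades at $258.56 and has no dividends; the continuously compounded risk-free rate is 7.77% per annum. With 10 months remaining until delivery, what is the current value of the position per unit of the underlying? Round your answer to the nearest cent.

$7.32

Current fair forward for the remaining 10 months: F = S·e^(r·T), r = 0.0777
F = 258.56 · e^(0.0777 × 10/12) = 258.56 × 1.066892 = 275.8556
Value of long forward = (F − K)·e^(−rT) = (275.8556 − 283.66) · e^(−0.0777·10/12)
= -7.8044 × 0.937302 = -7.32
Short position value = −(long value) = $7.32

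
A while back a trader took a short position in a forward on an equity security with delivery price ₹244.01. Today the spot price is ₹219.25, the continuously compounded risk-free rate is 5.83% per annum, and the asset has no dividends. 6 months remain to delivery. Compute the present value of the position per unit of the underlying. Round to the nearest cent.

Current fair forward for the remaining 6 months: F = S·e^(r·T), r = 0.0583
F = 219.25 · e^(0.0583 × 6/12) = 219.25 × 1.029579 = 225.7352
Value of long forward = (F − K)·e^(−rT) = (225.7352 − 244.01) · e^(−0.0583·6/12)
= -18.2748 × 0.971271 = -17.75
Short position value = −(long value) = ₹17.75

₹17.75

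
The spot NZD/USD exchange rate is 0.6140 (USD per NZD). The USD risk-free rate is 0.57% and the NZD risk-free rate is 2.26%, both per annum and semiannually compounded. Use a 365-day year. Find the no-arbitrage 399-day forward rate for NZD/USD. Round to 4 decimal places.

By covered interest parity, F = S · (1+r_USD/2)^(2T) / (1+r_NZD/2)^(2T)
= 0.6140 × 1.006241 / 1.024871 = 0.6140 × 0.981822
F = 0.6028 USD per NZD

0.6028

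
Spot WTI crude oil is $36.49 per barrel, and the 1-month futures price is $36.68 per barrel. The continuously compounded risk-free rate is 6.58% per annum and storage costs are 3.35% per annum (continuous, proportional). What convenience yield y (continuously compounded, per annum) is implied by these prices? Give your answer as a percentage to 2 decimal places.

3.70%

F = S·e^((r+u−y)T) ⇒ (r+u−y) = ln(F/S)/T
ln(36.68/36.49) = 0.005193; /T ⇒ 0.062316
y = r + u − ln(F/S)/T = 0.0658 + 0.0335 − 0.062316 = 0.036984
y = 3.70%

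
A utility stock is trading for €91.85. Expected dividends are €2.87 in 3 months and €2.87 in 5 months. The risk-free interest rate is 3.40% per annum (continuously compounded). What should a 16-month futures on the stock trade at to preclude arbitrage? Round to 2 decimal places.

PV(dividends) I = 2.87·e^(−0.0340·3/12) + 2.87·e^(−0.0340·5/12)
I = 2.8457 + 2.8296 = 5.6753
F = (S − I)·e^(rT) = (91.85 − 5.6753) · e^(0.0340·16/12)
= 86.1747 · e^0.045333 = 86.1747 × 1.046376 = €90.17

€90.17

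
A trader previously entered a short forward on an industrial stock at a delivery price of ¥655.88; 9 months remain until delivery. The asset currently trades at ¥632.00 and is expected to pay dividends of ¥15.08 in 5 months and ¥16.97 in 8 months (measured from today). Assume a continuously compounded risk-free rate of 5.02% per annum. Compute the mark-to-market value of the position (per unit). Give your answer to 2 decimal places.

¥30.82

PV(remaining dividends) I = 15.08·e^(−0.0502·5/12) + 16.97·e^(−0.0502·8/12) = 31.1793
Current forward F = (S − I)·e^(rT) = (632.00 − 31.1793)·e^(0.0502·9/12) = 600.8207 × 1.038368 = 623.8730
Value (long) = (F − K)·e^(−rT) = (623.8730 − 655.88) × 0.963050 = -30.8243
Short position value = −(long value) = ¥30.82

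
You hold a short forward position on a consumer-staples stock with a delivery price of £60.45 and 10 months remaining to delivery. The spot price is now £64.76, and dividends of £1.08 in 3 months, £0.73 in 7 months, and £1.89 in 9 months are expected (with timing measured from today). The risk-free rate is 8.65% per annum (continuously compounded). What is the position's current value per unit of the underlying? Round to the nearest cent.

-£4.99

PV(remaining dividends) I = 1.08·e^(−0.0865·3/12) + 0.73·e^(−0.0865·7/12) + 1.89·e^(−0.0865·9/12) = 3.5223
Current forward F = (S − I)·e^(rT) = (64.76 − 3.5223)·e^(0.0865·10/12) = 61.2377 × 1.074745 = 65.8149
Value (long) = (F − K)·e^(−rT) = (65.8149 − 60.45) × 0.930453 = 4.9918
Short position value = −(long value) = -£4.99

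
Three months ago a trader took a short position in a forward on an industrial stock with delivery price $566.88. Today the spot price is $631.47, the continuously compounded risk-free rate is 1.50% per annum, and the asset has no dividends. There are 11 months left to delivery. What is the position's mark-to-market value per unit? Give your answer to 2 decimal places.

Current fair forward for the remaining 11 months: F = S·e^(r·T), r = 0.0150
F = 631.47 · e^(0.0150 × 11/12) = 631.47 × 1.013845 = 640.2127
Value of long forward = (F − K)·e^(−rT) = (640.2127 − 566.88) · e^(−0.0150·11/12)
= 73.3327 × 0.986344 = 72.33
Short position value = −(long value) = -$72.33

-$72.33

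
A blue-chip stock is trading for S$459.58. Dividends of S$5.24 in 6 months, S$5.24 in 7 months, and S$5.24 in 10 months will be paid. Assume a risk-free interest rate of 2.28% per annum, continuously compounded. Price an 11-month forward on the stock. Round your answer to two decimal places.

PV(dividends) I = 5.24·e^(−0.0228·6/12) + 5.24·e^(−0.0228·7/12) + 5.24·e^(−0.0228·10/12)
I = 5.1806 + 5.1708 + 5.1414 = 15.4928
F = (S − I)·e^(rT) = (459.58 − 15.4928) · e^(0.0228·11/12)
= 444.0872 · e^0.020900 = 444.0872 × 1.021120 = S$453.47

S$453.47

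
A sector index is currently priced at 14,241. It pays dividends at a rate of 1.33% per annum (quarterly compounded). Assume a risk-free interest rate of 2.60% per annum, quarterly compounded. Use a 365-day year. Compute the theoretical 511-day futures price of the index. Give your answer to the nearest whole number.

14,495

F = S · (1+r/4)^(4T) / (1+q/4)^(4T)
= 14241 × 1.036948 / 1.018763 = 14241 × 1.017850
F = 14,495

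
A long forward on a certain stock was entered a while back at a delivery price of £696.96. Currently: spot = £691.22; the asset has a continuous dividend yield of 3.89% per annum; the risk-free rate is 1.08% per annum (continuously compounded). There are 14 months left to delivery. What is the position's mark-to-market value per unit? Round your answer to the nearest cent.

-£27.68

Current fair forward for the remaining 14 months: F = S·e^((r − q)·T), (r − q) = 0.0108 − 0.0389 = -0.0281
F = 691.22 · e^(-0.0281 × 14/12) = 691.22 × 0.967748 = 668.9268
Value of long forward = (F − K)·e^(−rT) = (668.9268 − 696.96) · e^(−0.0108·14/12)
= -28.0332 × 0.987479 = -27.68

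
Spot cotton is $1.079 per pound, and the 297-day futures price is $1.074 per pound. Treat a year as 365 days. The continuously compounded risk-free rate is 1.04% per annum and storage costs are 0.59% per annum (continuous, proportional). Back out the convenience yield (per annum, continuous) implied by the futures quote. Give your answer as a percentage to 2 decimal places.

F = S·e^((r+u−y)T) ⇒ (r+u−y) = ln(F/S)/T
ln(1.074/1.079) = -0.004645; /T ⇒ -0.005709
y = r + u − ln(F/S)/T = 0.0104 + 0.0059 + 0.005709 = 0.022009
y = 2.20%

2.20%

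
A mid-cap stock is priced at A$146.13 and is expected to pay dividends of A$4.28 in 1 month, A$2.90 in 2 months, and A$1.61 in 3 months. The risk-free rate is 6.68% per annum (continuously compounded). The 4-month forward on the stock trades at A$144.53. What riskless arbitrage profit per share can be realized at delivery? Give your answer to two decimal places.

PV(dividends) I = 4.28·e^(−0.0668·1/12) + 2.90·e^(−0.0668·2/12) + 1.61·e^(−0.0668·3/12) = 8.7075
Fair forward F* = (S − I)·e^(rT) = (146.13 − 8.7075)·e^0.022267 = 137.4225 × 1.022517 = 140.5168
Market A$144.53 > fair 140.5168: forward overpriced → cash-and-carry (borrow at r, buy the stock and collect the dividends, short the forward).
Profit at T = |F_mkt − F*| = |144.53 − 140.5168| = A$4.01 per share

A$4.01 per share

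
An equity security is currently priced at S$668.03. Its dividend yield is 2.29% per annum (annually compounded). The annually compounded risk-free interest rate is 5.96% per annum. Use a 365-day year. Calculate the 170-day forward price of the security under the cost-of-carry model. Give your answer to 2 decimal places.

F = S · (1+r)^T / (1+q)^T
= 668.03 × 1.027330 / 1.010601 = 668.03 × 1.016554
F = S$679.09

S$679.09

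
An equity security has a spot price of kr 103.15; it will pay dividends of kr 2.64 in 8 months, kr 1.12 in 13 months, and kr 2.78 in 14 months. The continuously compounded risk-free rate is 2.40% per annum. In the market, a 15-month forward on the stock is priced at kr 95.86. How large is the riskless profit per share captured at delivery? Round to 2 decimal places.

PV(dividends) I = 2.64·e^(−0.0240·8/12) + 1.12·e^(−0.0240·13/12) + 2.78·e^(−0.0240·14/12) = 6.3926
Fair forward F* = (S − I)·e^(rT) = (103.15 − 6.3926)·e^0.030000 = 96.7574 × 1.030455 = 99.7041
Market kr 95.86 < fair 99.7041: forward underpriced → reverse cash-and-carry (short the stock, invest proceeds at r, pay the dividends, go long the forward).
Profit at T = |F_mkt − F*| = |95.86 − 99.7041| = kr 3.84 per share

kr 3.84 per share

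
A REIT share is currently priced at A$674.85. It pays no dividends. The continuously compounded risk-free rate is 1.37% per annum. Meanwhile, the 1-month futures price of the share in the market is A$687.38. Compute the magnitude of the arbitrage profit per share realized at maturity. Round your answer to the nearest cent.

Fair futures: F* = S·e^(carry·T), with carry = r = 0.0137
F* = 674.85 · e^(0.0137 × 1/12) = 674.85 · e^0.001142 = 674.85 × 1.001143 = A$675.6214
Market A$687.38 > fair A$675.6214: forward overpriced → cash-and-carry (buy spot, short the forward).
At maturity, profit = |F_mkt − F*| = |687.38 − 675.6214| = A$11.76 per share

A$11.76 per share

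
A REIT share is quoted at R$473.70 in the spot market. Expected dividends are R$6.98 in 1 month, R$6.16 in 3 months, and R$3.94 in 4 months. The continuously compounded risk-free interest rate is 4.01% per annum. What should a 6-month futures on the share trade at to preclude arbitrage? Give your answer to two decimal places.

R$466.01

PV(dividends) I = 6.98·e^(−0.0401·1/12) + 6.16·e^(−0.0401·3/12) + 3.94·e^(−0.0401·4/12)
I = 6.9567 + 6.0986 + 3.8877 = 16.9430
F = (S − I)·e^(rT) = (473.70 − 16.9430) · e^(0.0401·6/12)
= 456.7570 · e^0.020050 = 456.7570 × 1.020252 = R$466.01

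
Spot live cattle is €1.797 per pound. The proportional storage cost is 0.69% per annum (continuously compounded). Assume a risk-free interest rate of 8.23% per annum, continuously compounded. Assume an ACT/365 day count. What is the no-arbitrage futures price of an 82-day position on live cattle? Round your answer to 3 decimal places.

€1.833 per pound

Net carry = r + u − y = 0.0823 + 0.0069 − 0.0000 = 0.0892
F = S·e^((r+u−y)T) = 1.797 · e^(0.0892 × 82/365) = 1.797 · e^0.020039
= 1.797 × 1.020241 = €1.833 per pound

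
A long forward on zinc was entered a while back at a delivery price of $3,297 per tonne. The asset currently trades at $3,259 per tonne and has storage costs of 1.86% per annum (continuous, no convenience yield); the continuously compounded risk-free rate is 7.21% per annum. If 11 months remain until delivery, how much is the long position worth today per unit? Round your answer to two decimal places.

Current fair forward for the remaining 11 months: F = S·e^((r + u)·T), (r + u) = 0.0721 + 0.0186 = 0.0907
F = 3259 · e^(0.0907 × 11/12) = 3259 × 1.08669575 = 3541.5414
Value of long forward = (F − K)·e^(−rT) = (3541.5414 − 3297) · e^(−0.0721·11/12)
= 244.5414 × 0.93604506 = 228.90

$228.90 per tonne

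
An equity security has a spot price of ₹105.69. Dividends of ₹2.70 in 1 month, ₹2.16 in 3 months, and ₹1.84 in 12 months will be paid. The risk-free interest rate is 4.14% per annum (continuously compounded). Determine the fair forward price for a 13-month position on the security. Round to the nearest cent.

PV(dividends) I = 2.70·e^(−0.0414·1/12) + 2.16·e^(−0.0414·3/12) + 1.84·e^(−0.0414·12/12)
I = 2.6907 + 2.1378 + 1.7654 = 6.5939
F = (S − I)·e^(rT) = (105.69 − 6.5939) · e^(0.0414·13/12)
= 99.0961 · e^0.044850 = 99.0961 × 1.045871 = ₹103.64

₹103.64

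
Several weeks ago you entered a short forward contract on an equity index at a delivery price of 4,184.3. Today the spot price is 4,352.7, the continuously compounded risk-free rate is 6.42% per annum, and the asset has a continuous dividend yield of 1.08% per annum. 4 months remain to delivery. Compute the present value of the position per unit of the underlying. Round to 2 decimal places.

-241.35

Current fair forward for the remaining 4 months: F = S·e^((r − q)·T), (r − q) = 0.0642 − 0.0108 = 0.0534
F = 4352.7 · e^(0.0534 × 4/12) = 4352.7 × 1.01795936 = 4430.8717
Value of long forward = (F − K)·e^(−rT) = (4430.8717 − 4184.3) · e^(−0.0642·4/12)
= 246.5717 × 0.97882736 = 241.35
Short position value = −(long value) = -241.35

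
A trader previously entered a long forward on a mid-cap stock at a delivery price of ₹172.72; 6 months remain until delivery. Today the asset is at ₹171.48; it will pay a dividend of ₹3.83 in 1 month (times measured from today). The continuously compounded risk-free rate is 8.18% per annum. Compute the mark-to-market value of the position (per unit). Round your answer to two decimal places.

₹1.88

PV(remaining dividends) I = 3.83·e^(−0.0818·1/12) = 3.8040
Current forward F = (S − I)·e^(rT) = (171.48 − 3.8040)·e^(0.0818·6/12) = 167.6760 × 1.041748 = 174.6761
Value (long) = (F − K)·e^(−rT) = (174.6761 − 172.72) × 0.959925 = 1.8777
Value = ₹1.88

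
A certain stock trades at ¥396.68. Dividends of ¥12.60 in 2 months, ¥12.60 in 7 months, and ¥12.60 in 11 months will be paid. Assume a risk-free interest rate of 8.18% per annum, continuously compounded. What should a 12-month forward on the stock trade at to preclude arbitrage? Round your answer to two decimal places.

¥391.28

PV(dividends) I = 12.60·e^(−0.0818·2/12) + 12.60·e^(−0.0818·7/12) + 12.60·e^(−0.0818·11/12)
I = 12.4294 + 12.0129 + 11.6898 = 36.1321
F = (S − I)·e^(rT) = (396.68 − 36.1321) · e^(0.0818·12/12)
= 360.5479 · e^0.081800 = 360.5479 × 1.085239 = ¥391.28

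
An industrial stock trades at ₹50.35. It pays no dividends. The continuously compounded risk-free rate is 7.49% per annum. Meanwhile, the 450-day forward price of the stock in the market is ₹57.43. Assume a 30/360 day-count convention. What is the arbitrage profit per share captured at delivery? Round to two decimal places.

₹2.14 per share

Fair forward: F* = S·e^(carry·T), with carry = r = 0.0749
F* = 50.35 · e^(0.0749 × 450/360) = 50.35 · e^0.093625 = 50.35 × 1.098148 = ₹55.2918
Market ₹57.43 > fair ₹55.2918: forward overpriced → cash-and-carry (buy spot, short the forward).
At maturity, profit = |F_mkt − F*| = |57.43 − 55.2918| = ₹2.14 per share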